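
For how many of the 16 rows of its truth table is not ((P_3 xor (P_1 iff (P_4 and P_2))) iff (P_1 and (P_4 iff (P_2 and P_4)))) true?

8

P_1  P_2  P_3  P_4  |  φ
 T    T    T    T   |  T
 T    T    T    F   |  F
 T    T    F    T   |  F
 T    T    F    F   |  T
 T    F    T    T   |  T
 T    F    T    F   |  F
 T    F    F    T   |  F
 T    F    F    F   |  T
 F    T    T    T   |  T
 F    T    T    F   |  F
 F    T    F    T   |  F
 F    T    F    F   |  T
 F    F    T    T   |  F
 F    F    T    F   |  F
 F    F    F    T   |  T
 F    F    F    F   |  T
The formula is true on 8 of the 16 rows.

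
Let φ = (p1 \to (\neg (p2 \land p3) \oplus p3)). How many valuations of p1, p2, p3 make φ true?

7

p1 | p2 | p3 || (p2 \land p3) | \neg (p2 \land p3) | φ
0  | 0  | 0  ||       0       |         1          | 1
0  | 0  | 1  ||       0       |         1          | 1
0  | 1  | 0  ||       0       |         1          | 1
0  | 1  | 1  ||       1       |         0          | 1
1  | 0  | 0  ||       0       |         1          | 1
1  | 0  | 1  ||       0       |         1          | 0
1  | 1  | 0  ||       0       |         1          | 1
1  | 1  | 1  ||       1       |         0          | 1
The formula is true on 7 of the 8 rows.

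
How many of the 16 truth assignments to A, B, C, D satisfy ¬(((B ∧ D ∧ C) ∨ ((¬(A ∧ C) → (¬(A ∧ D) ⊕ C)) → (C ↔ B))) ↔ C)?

7

A | B | C | D || (B ∧ D ∧ C) | (A ∧ C) | ¬(A ∧ C) | (A ∧ D) | ¬(A ∧ D) | (¬(A ∧ D) ⊕ C) | (¬(A ∧ C) → (¬(A ∧ D) ⊕ C)) | (C ↔ B) | φ
F | F | F | F ||      F      |    F    |    T     |    F    |    T     |       T        |              T              |    T    | T
F | F | F | T ||      F      |    F    |    T     |    F    |    T     |       T        |              T              |    T    | T
F | F | T | F ||      F      |    F    |    T     |    F    |    T     |       F        |              F              |    F    | F
F | F | T | T ||      F      |    F    |    T     |    F    |    T     |       F        |              F              |    F    | F
F | T | F | F ||      F      |    F    |    T     |    F    |    T     |       T        |              T              |    F    | F
F | T | F | T ||      F      |    F    |    T     |    F    |    T     |       T        |              T              |    F    | F
F | T | T | F ||      F      |    F    |    T     |    F    |    T     |       F        |              F              |    T    | F
F | T | T | T ||      T      |    F    |    T     |    F    |    T     |       F        |              F              |    T    | F
T | F | F | F ||      F      |    F    |    T     |    F    |    T     |       T        |              T              |    T    | T
T | F | F | T ||      F      |    F    |    T     |    T    |    F     |       F        |              F              |    T    | T
T | F | T | F ||      F      |    T    |    F     |    F    |    T     |       F        |              T              |    F    | T
T | F | T | T ||      F      |    T    |    F     |    T    |    F     |       T        |              T              |    F    | T
T | T | F | F ||      F      |    F    |    T     |    F    |    T     |       T        |              T              |    F    | F
T | T | F | T ||      F      |    F    |    T     |    T    |    F     |       F        |              F              |    F    | T
T | T | T | F ||      F      |    T    |    F     |    F    |    T     |       F        |              T              |    T    | F
T | T | T | T ||      T      |    T    |    F     |    T    |    F     |       T        |              T              |    T    | F
The formula is true on 7 of the 16 rows.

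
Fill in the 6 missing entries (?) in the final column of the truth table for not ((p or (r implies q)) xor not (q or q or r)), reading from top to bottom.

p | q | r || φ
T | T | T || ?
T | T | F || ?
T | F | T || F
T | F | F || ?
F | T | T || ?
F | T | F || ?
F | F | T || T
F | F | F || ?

F, F, T, F, F, T

Row p=T, q=T, r=T: (p or (r implies q)) = T, not (q or q or r) = F, ((p or (r implies q)) xor not (q or q or r)) = T, so the formula = F.
Row p=T, q=T, r=F: (p or (r implies q)) = T, not (q or q or r) = F, ((p or (r implies q)) xor not (q or q or r)) = T, so the formula = F.
Row p=T, q=F, r=F: (p or (r implies q)) = T, not (q or q or r) = T, ((p or (r implies q)) xor not (q or q or r)) = F, so the formula = T.
Row p=F, q=T, r=T: (p or (r implies q)) = T, not (q or q or r) = F, ((p or (r implies q)) xor not (q or q or r)) = T, so the formula = F.
Row p=F, q=T, r=F: (p or (r implies q)) = T, not (q or q or r) = F, ((p or (r implies q)) xor not (q or q or r)) = T, so the formula = F.
Row p=F, q=F, r=F: (p or (r implies q)) = T, not (q or q or r) = T, ((p or (r implies q)) xor not (q or q or r)) = F, so the formula = T.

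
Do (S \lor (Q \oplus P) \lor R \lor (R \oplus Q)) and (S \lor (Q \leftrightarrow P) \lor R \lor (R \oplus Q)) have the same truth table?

P | Q | R | S || φ | ψ
1 | 1 | 1 | 1 || 1 | 1
1 | 1 | 1 | 0 || 1 | 1
1 | 1 | 0 | 1 || 1 | 1
1 | 1 | 0 | 0 || 1 | 1
1 | 0 | 1 | 1 || 1 | 1
1 | 0 | 1 | 0 || 1 | 1
1 | 0 | 0 | 1 || 1 | 1
1 | 0 | 0 | 0 || 1 | 0
0 | 1 | 1 | 1 || 1 | 1
0 | 1 | 1 | 0 || 1 | 1
0 | 1 | 0 | 1 || 1 | 1
0 | 1 | 0 | 0 || 1 | 1
0 | 0 | 1 | 1 || 1 | 1
0 | 0 | 1 | 0 || 1 | 1
0 | 0 | 0 | 1 || 1 | 1
0 | 0 | 0 | 0 || 0 | 1
The columns differ at P=1, Q=0, R=0, S=0 (φ=1, ψ=0), so they are not equivalent.

not equivalent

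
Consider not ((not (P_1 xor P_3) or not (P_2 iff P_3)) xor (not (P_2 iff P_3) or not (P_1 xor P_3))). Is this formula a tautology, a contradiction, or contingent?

 P_1  |  P_2  |  P_3  |   φ  
----- | ----- | ----- | -----
 True |  True |  True |  True
 True |  True | False |  True
 True | False |  True |  True
 True | False | False |  True
False |  True |  True |  True
False |  True | False |  True
False | False |  True |  True
False | False | False |  True
Every row is True, so the formula is a tautology.

tautology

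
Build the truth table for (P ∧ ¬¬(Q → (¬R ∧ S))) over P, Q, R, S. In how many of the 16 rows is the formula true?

P | Q | R | S | ¬R | (¬R ∧ S) | (Q → (¬R ∧ S)) | ¬(Q → (¬R ∧ S)) | ¬¬(Q → (¬R ∧ S)) | (P ∧ ¬¬(Q → (¬R ∧ S)))
- | - | - | - | -- | -------- | -------------- | --------------- | ---------------- | ----------------------
1 | 1 | 1 | 1 | 0  |    0     |       0        |        1        |        0         |           0           
1 | 1 | 1 | 0 | 0  |    0     |       0        |        1        |        0         |           0           
1 | 1 | 0 | 1 | 1  |    1     |       1        |        0        |        1         |           1           
1 | 1 | 0 | 0 | 1  |    0     |       0        |        1        |        0         |           0           
1 | 0 | 1 | 1 | 0  |    0     |       1        |        0        |        1         |           1           
1 | 0 | 1 | 0 | 0  |    0     |       1        |        0        |        1         |           1           
1 | 0 | 0 | 1 | 1  |    1     |       1        |        0        |        1         |           1           
1 | 0 | 0 | 0 | 1  |    0     |       1        |        0        |        1         |           1           
0 | 1 | 1 | 1 | 0  |    0     |       0        |        1        |        0         |           0           
0 | 1 | 1 | 0 | 0  |    0     |       0        |        1        |        0         |           0           
0 | 1 | 0 | 1 | 1  |    1     |       1        |        0        |        1         |           0           
0 | 1 | 0 | 0 | 1  |    0     |       0        |        1        |        0         |           0           
0 | 0 | 1 | 1 | 0  |    0     |       1        |        0        |        1         |           0           
0 | 0 | 1 | 0 | 0  |    0     |       1        |        0        |        1         |           0           
0 | 0 | 0 | 1 | 1  |    1     |       1        |        0        |        1         |           0           
0 | 0 | 0 | 0 | 1  |    0     |       1        |        0        |        1         |           0           
The formula is true on 5 of the 16 rows.

5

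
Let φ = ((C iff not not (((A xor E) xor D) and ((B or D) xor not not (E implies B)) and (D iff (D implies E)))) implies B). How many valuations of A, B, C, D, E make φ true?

24

  A   |   B   |   C   |   D   |   E   |   φ  
----- | ----- | ----- | ----- | ----- | -----
False | False | False | False | False | False
False | False | False | False |  True | False
False | False | False |  True | False | False
False | False | False |  True |  True | False
False | False |  True | False | False |  True
False | False |  True | False |  True |  True
False | False |  True |  True | False |  True
False | False |  True |  True |  True |  True
False |  True | False | False | False |  True
False |  True | False | False |  True |  True
False |  True | False |  True | False |  True
False |  True | False |  True |  True |  True
False |  True |  True | False | False |  True
False |  True |  True | False |  True |  True
False |  True |  True |  True | False |  True
False |  True |  True |  True |  True |  True
 True | False | False | False | False | False
 True | False | False | False |  True | False
 True | False | False |  True | False | False
 True | False | False |  True |  True |  True
 True | False |  True | False | False |  True
 True | False |  True | False |  True |  True
 True | False |  True |  True | False |  True
 True | False |  True |  True |  True | False
 True |  True | False | False | False |  True
 True |  True | False | False |  True |  True
 True |  True | False |  True | False |  True
 True |  True | False |  True |  True |  True
 True |  True |  True | False | False |  True
 True |  True |  True | False |  True |  True
 True |  True |  True |  True | False |  True
 True |  True |  True |  True |  True |  True
The formula is true on 24 of the 32 rows.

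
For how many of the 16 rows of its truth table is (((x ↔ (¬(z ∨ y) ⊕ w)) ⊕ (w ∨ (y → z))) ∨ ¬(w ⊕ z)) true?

12

  x      y      z      w    |  (z ∨ y)  ¬(z ∨ y)  (¬(z ∨ y) ⊕ w)  (x ↔ (¬(z ∨ y) ⊕ w))  (y → z)  (w ∨ (y → z))  (w ⊕ z)  ¬(w ⊕ z)    φ  
 True   True   True   True  |    True    False         True               True            True        True       False     True     True
 True   True   True  False  |    True    False        False              False            True        True        True    False     True
 True   True  False   True  |    True    False         True               True           False        True        True    False    False
 True   True  False  False  |    True    False        False              False           False       False       False     True     True
 True  False   True   True  |    True    False         True               True            True        True       False     True     True
 True  False   True  False  |    True    False        False              False            True        True        True    False     True
 True  False  False   True  |   False     True        False              False            True        True        True    False     True
 True  False  False  False  |   False     True         True               True            True        True       False     True     True
False   True   True   True  |    True    False         True              False            True        True       False     True     True
False   True   True  False  |    True    False        False               True            True        True        True    False    False
False   True  False   True  |    True    False         True              False           False        True        True    False     True
False   True  False  False  |    True    False        False               True           False       False       False     True     True
False  False   True   True  |    True    False         True              False            True        True       False     True     True
False  False   True  False  |    True    False        False               True            True        True        True    False    False
False  False  False   True  |   False     True        False               True            True        True        True    False    False
False  False  False  False  |   False     True         True              False            True        True       False     True     True
The formula is true on 12 of the 16 rows.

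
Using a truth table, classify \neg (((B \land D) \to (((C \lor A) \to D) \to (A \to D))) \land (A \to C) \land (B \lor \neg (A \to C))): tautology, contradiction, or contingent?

A | B | C | D | (B \land D) | (C \lor A) | ((C \lor A) \to D) | (A \to D) | (A \to C) | \neg (A \to C) | (B \lor \neg (A \to C)) | φ
- | - | - | - | ----------- | ---------- | ------------------ | --------- | --------- | -------------- | ----------------------- | -
0 | 0 | 0 | 0 |      0      |     0      |         1          |     1     |     1     |       0        |            0            | 1
0 | 0 | 0 | 1 |      0      |     0      |         1          |     1     |     1     |       0        |            0            | 1
0 | 0 | 1 | 0 |      0      |     1      |         0          |     1     |     1     |       0        |            0            | 1
0 | 0 | 1 | 1 |      0      |     1      |         1          |     1     |     1     |       0        |            0            | 1
0 | 1 | 0 | 0 |      0      |     0      |         1          |     1     |     1     |       0        |            1            | 0
0 | 1 | 0 | 1 |      1      |     0      |         1          |     1     |     1     |       0        |            1            | 0
0 | 1 | 1 | 0 |      0      |     1      |         0          |     1     |     1     |       0        |            1            | 0
0 | 1 | 1 | 1 |      1      |     1      |         1          |     1     |     1     |       0        |            1            | 0
1 | 0 | 0 | 0 |      0      |     1      |         0          |     0     |     0     |       1        |            1            | 1
1 | 0 | 0 | 1 |      0      |     1      |         1          |     1     |     0     |       1        |            1            | 1
1 | 0 | 1 | 0 |      0      |     1      |         0          |     0     |     1     |       0        |            0            | 1
1 | 0 | 1 | 1 |      0      |     1      |         1          |     1     |     1     |       0        |            0            | 1
1 | 1 | 0 | 0 |      0      |     1      |         0          |     0     |     0     |       1        |            1            | 1
1 | 1 | 0 | 1 |      1      |     1      |         1          |     1     |     0     |       1        |            1            | 1
1 | 1 | 1 | 0 |      0      |     1      |         0          |     0     |     1     |       0        |            1            | 0
1 | 1 | 1 | 1 |      1      |     1      |         1          |     1     |     1     |       0        |            1            | 0
10 of 16 rows are 1, so the formula is contingent.

contingent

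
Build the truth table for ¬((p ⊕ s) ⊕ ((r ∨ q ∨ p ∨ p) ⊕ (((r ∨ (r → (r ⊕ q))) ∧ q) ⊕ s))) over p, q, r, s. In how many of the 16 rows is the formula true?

10

p  q  r  s  |  φ
T  T  T  T  |  F
T  T  T  F  |  F
T  T  F  T  |  F
T  T  F  F  |  F
T  F  T  T  |  T
T  F  T  F  |  T
T  F  F  T  |  T
T  F  F  F  |  T
F  T  T  T  |  T
F  T  T  F  |  T
F  T  F  T  |  T
F  T  F  F  |  T
F  F  T  T  |  F
F  F  T  F  |  F
F  F  F  T  |  T
F  F  F  F  |  T
The formula is true on 10 of the 16 rows.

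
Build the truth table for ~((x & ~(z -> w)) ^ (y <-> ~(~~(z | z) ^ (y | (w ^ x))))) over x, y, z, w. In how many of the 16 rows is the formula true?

8

x  y  z  w     (z -> w)  ~(z -> w)  (x & ~(z -> w))  (z | z)  ~(z | z)  ~~(z | z)  (w ^ x)  (y | (w ^ x))  (~~(z | z) ^ (y | (w ^ x)))  ~(~~(z | z) ^ (y | (w ^ x)))  φ
1  1  1  1        1          0             0            1        0          1         0           1                     0                            1                0
1  1  1  0        0          1             1            1        0          1         1           1                     0                            1                1
1  1  0  1        1          0             0            0        1          0         0           1                     1                            0                1
1  1  0  0        1          0             0            0        1          0         1           1                     1                            0                1
1  0  1  1        1          0             0            1        0          1         0           0                     1                            0                0
1  0  1  0        0          1             1            1        0          1         1           1                     0                            1                0
1  0  0  1        1          0             0            0        1          0         0           0                     0                            1                1
1  0  0  0        1          0             0            0        1          0         1           1                     1                            0                0
0  1  1  1        1          0             0            1        0          1         1           1                     0                            1                0
0  1  1  0        0          1             0            1        0          1         0           1                     0                            1                0
0  1  0  1        1          0             0            0        1          0         1           1                     1                            0                1
0  1  0  0        1          0             0            0        1          0         0           1                     1                            0                1
0  0  1  1        1          0             0            1        0          1         1           1                     0                            1                1
0  0  1  0        0          1             0            1        0          1         0           0                     1                            0                0
0  0  0  1        1          0             0            0        1          0         1           1                     1                            0                0
0  0  0  0        1          0             0            0        1          0         0           0                     0                            1                1
The formula is true on 8 of the 16 rows.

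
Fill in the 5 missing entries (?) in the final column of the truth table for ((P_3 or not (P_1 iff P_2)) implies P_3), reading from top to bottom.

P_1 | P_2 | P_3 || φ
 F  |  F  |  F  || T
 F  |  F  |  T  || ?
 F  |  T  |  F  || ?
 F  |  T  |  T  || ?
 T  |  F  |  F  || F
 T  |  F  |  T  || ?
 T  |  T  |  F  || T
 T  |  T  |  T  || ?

Row P_1=F, P_2=F, P_3=T: (P_3 or not (P_1 iff P_2)) = T, so the formula = T.
Row P_1=F, P_2=T, P_3=F: (P_3 or not (P_1 iff P_2)) = T, so the formula = F.
Row P_1=F, P_2=T, P_3=T: (P_3 or not (P_1 iff P_2)) = T, so the formula = T.
Row P_1=T, P_2=F, P_3=T: (P_3 or not (P_1 iff P_2)) = T, so the formula = T.
Row P_1=T, P_2=T, P_3=T: (P_3 or not (P_1 iff P_2)) = T, so the formula = T.

T, F, T, T, T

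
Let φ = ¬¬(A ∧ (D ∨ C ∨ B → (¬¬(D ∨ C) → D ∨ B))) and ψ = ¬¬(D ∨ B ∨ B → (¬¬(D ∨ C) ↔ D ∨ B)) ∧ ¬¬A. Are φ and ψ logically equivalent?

A | B | C | D | φ | ψ
- | - | - | - | - | -
T | T | T | T | T | T
T | T | T | F | T | T
T | T | F | T | T | T
T | T | F | F | T | F
T | F | T | T | T | T
T | F | T | F | F | T
T | F | F | T | T | T
T | F | F | F | T | T
F | T | T | T | F | F
F | T | T | F | F | F
F | T | F | T | F | F
F | T | F | F | F | F
F | F | T | T | F | F
F | F | T | F | F | F
F | F | F | T | F | F
F | F | F | F | F | F
The columns differ at A=T, B=T, C=F, D=F (φ=T, ψ=F), so they are not equivalent.

not equivalent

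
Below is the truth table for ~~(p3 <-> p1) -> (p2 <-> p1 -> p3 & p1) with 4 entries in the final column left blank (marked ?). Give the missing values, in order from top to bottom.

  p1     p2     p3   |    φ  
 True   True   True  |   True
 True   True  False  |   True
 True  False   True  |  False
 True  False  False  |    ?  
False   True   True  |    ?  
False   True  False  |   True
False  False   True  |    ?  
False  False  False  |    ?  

Row p1=True, p2=False, p3=False: ~~(p3 <-> p1) = False, (p2 <-> p1 -> p3 & p1) = True, so the formula = True.
Row p1=False, p2=True, p3=True: ~~(p3 <-> p1) = False, (p2 <-> p1 -> p3 & p1) = True, so the formula = True.
Row p1=False, p2=False, p3=True: ~~(p3 <-> p1) = False, (p2 <-> p1 -> p3 & p1) = False, so the formula = True.
Row p1=False, p2=False, p3=False: ~~(p3 <-> p1) = True, (p2 <-> p1 -> p3 & p1) = False, so the formula = False.

True, True, True, False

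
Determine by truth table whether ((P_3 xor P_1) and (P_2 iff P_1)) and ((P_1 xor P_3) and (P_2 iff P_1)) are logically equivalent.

P_1 | P_2 | P_3 || φ | ψ
 1  |  1  |  1  || 0 | 0
 1  |  1  |  0  || 1 | 1
 1  |  0  |  1  || 0 | 0
 1  |  0  |  0  || 0 | 0
 0  |  1  |  1  || 0 | 0
 0  |  1  |  0  || 0 | 0
 0  |  0  |  1  || 1 | 1
 0  |  0  |  0  || 0 | 0
The columns for φ and ψ agree on every row, so they are logically equivalent.

equivalent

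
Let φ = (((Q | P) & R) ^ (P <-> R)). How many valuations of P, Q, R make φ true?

P  Q  R     (((Q | P) & R) ^ (P <-> R))
T  T  T                  F             
T  T  F                  F             
T  F  T                  F             
T  F  F                  F             
F  T  T                  T             
F  T  F                  T             
F  F  T                  F             
F  F  F                  T             
The formula is true on 3 of the 8 rows.

3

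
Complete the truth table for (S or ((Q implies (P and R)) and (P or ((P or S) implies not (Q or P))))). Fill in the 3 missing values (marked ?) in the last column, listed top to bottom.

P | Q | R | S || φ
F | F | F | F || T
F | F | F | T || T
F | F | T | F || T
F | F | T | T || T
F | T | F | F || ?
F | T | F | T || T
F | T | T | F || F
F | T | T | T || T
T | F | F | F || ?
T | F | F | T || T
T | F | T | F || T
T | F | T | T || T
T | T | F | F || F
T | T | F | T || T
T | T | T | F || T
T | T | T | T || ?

F, T, T

Row P=F, Q=T, R=F, S=F: ((Q implies (P and R)) and (P or ((P or S) implies not (Q or P)))) = F, so the formula = F.
Row P=T, Q=F, R=F, S=F: ((Q implies (P and R)) and (P or ((P or S) implies not (Q or P)))) = T, so the formula = T.
Row P=T, Q=T, R=T, S=T: ((Q implies (P and R)) and (P or ((P or S) implies not (Q or P)))) = T, so the formula = T.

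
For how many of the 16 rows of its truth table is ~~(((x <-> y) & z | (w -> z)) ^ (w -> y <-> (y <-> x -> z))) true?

6

x  y  z  w     (x <-> y)  ((x <-> y) & z)  (w -> z)  (((x <-> y) & z) | (w -> z))  (w -> y)  (x -> z)  (y <-> (x -> z))  φ
1  1  1  1         1             1            1                   1                   1         1             1          0
1  1  1  0         1             1            1                   1                   1         1             1          0
1  1  0  1         1             0            0                   0                   1         0             0          0
1  1  0  0         1             0            1                   1                   1         0             0          1
1  0  1  1         0             0            1                   1                   0         1             0          0
1  0  1  0         0             0            1                   1                   1         1             0          1
1  0  0  1         0             0            0                   0                   0         0             1          0
1  0  0  0         0             0            1                   1                   1         0             1          0
0  1  1  1         0             0            1                   1                   1         1             1          0
0  1  1  0         0             0            1                   1                   1         1             1          0
0  1  0  1         0             0            0                   0                   1         1             1          1
0  1  0  0         0             0            1                   1                   1         1             1          0
0  0  1  1         1             1            1                   1                   0         1             0          0
0  0  1  0         1             1            1                   1                   1         1             0          1
0  0  0  1         1             0            0                   0                   0         1             0          1
0  0  0  0         1             0            1                   1                   1         1             0          1
The formula is true on 6 of the 16 rows.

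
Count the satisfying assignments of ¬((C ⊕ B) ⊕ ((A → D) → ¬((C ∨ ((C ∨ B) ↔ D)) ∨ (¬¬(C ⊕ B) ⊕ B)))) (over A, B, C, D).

7

A | B | C | D || (C ⊕ B) | (A → D) | (C ∨ B) | ((C ∨ B) ↔ D) | (C ∨ ((C ∨ B) ↔ D)) | ¬(C ⊕ B) | ¬¬(C ⊕ B) | (¬¬(C ⊕ B) ⊕ B) | φ
T | T | T | T ||    F    |    T    |    T    |       T       |          T          |    T     |     F     |        T        | T
T | T | T | F ||    F    |    F    |    T    |       F       |          T          |    T     |     F     |        T        | F
T | T | F | T ||    T    |    T    |    T    |       T       |          T          |    F     |     T     |        F        | F
T | T | F | F ||    T    |    F    |    T    |       F       |          F          |    F     |     T     |        F        | T
T | F | T | T ||    T    |    T    |    T    |       T       |          T          |    F     |     T     |        T        | F
T | F | T | F ||    T    |    F    |    T    |       F       |          T          |    F     |     T     |        T        | T
T | F | F | T ||    F    |    T    |    F    |       F       |          F          |    T     |     F     |        F        | F
T | F | F | F ||    F    |    F    |    F    |       T       |          T          |    T     |     F     |        F        | F
F | T | T | T ||    F    |    T    |    T    |       T       |          T          |    T     |     F     |        T        | T
F | T | T | F ||    F    |    T    |    T    |       F       |          T          |    T     |     F     |        T        | T
F | T | F | T ||    T    |    T    |    T    |       T       |          T          |    F     |     T     |        F        | F
F | T | F | F ||    T    |    T    |    T    |       F       |          F          |    F     |     T     |        F        | T
F | F | T | T ||    T    |    T    |    T    |       T       |          T          |    F     |     T     |        T        | F
F | F | T | F ||    T    |    T    |    T    |       F       |          T          |    F     |     T     |        T        | F
F | F | F | T ||    F    |    T    |    F    |       F       |          F          |    T     |     F     |        F        | F
F | F | F | F ||    F    |    T    |    F    |       T       |          T          |    T     |     F     |        F        | T
The formula is true on 7 of the 16 rows.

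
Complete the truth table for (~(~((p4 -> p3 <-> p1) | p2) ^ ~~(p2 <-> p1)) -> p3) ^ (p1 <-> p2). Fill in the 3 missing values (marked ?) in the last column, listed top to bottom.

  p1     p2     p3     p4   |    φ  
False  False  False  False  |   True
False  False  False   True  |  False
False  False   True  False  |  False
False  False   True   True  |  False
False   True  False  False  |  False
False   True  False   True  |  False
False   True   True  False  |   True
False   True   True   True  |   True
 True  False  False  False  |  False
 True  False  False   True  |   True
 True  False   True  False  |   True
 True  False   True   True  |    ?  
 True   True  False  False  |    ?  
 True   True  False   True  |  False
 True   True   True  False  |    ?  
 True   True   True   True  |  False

Row p1=True, p2=False, p3=True, p4=True: (~(~((p4 -> p3 <-> p1) | p2) ^ ~~(p2 <-> p1)) -> p3) = True, (p1 <-> p2) = False, so the formula = True.
Row p1=True, p2=True, p3=False, p4=False: (~(~((p4 -> p3 <-> p1) | p2) ^ ~~(p2 <-> p1)) -> p3) = True, (p1 <-> p2) = True, so the formula = False.
Row p1=True, p2=True, p3=True, p4=False: (~(~((p4 -> p3 <-> p1) | p2) ^ ~~(p2 <-> p1)) -> p3) = True, (p1 <-> p2) = True, so the formula = False.

True, False, False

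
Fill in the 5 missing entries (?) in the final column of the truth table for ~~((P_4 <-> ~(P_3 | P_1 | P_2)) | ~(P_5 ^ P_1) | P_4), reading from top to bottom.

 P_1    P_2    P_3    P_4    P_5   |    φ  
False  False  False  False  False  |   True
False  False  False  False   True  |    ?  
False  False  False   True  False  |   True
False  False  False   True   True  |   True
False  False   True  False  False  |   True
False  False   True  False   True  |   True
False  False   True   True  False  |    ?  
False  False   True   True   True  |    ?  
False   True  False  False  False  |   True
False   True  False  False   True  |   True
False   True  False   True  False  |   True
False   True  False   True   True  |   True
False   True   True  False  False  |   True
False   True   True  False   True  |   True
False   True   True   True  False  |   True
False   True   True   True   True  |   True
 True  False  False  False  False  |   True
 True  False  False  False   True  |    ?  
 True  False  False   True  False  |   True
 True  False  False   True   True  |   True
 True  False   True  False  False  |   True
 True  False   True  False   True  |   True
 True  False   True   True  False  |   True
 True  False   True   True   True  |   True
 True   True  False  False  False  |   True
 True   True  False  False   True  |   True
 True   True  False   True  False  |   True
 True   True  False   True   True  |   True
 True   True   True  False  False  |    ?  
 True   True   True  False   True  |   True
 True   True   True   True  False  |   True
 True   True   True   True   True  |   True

Row P_1=False, P_2=False, P_3=False, P_4=False, P_5=True: ((P_4 <-> ~(P_3 | P_1 | P_2)) | ~(P_5 ^ P_1) | P_4) = False, ~((P_4 <-> ~(P_3 | P_1 | P_2)) | ~(P_5 ^ P_1) | P_4) = True, so the formula = False.
Row P_1=False, P_2=False, P_3=True, P_4=True, P_5=False: ((P_4 <-> ~(P_3 | P_1 | P_2)) | ~(P_5 ^ P_1) | P_4) = True, ~((P_4 <-> ~(P_3 | P_1 | P_2)) | ~(P_5 ^ P_1) | P_4) = False, so the formula = True.
Row P_1=False, P_2=False, P_3=True, P_4=True, P_5=True: ((P_4 <-> ~(P_3 | P_1 | P_2)) | ~(P_5 ^ P_1) | P_4) = True, ~((P_4 <-> ~(P_3 | P_1 | P_2)) | ~(P_5 ^ P_1) | P_4) = False, so the formula = True.
Row P_1=True, P_2=False, P_3=False, P_4=False, P_5=True: ((P_4 <-> ~(P_3 | P_1 | P_2)) | ~(P_5 ^ P_1) | P_4) = True, ~((P_4 <-> ~(P_3 | P_1 | P_2)) | ~(P_5 ^ P_1) | P_4) = False, so the formula = True.
Row P_1=True, P_2=True, P_3=True, P_4=False, P_5=False: ((P_4 <-> ~(P_3 | P_1 | P_2)) | ~(P_5 ^ P_1) | P_4) = True, ~((P_4 <-> ~(P_3 | P_1 | P_2)) | ~(P_5 ^ P_1) | P_4) = False, so the formula = True.

False, True, True, True, True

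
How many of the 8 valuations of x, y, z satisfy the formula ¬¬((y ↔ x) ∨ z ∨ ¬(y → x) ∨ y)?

  x   |   y   |   z   | (y ↔ x) | (y → x) | ¬(y → x) | (¬(y → x) ∨ y) | ¬¬((y ↔ x) ∨ z ∨ (¬(y → x) ∨ y))
----- | ----- | ----- | ------- | ------- | -------- | -------------- | --------------------------------
 True |  True |  True |   True  |   True  |  False   |      True      |               True              
 True |  True | False |   True  |   True  |  False   |      True      |               True              
 True | False |  True |  False  |   True  |  False   |     False      |               True              
 True | False | False |  False  |   True  |  False   |     False      |              False              
False |  True |  True |  False  |  False  |   True   |      True      |               True              
False |  True | False |  False  |  False  |   True   |      True      |               True              
False | False |  True |   True  |   True  |  False   |     False      |               True              
False | False | False |   True  |   True  |  False   |     False      |               True              
The formula is true on 7 of the 8 rows.

7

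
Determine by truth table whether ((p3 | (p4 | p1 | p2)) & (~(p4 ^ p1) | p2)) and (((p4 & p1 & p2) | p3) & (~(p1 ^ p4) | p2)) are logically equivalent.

p1 | p2 | p3 | p4 | φ | ψ
-- | -- | -- | -- | - | -
T  | T  | T  | T  | T | T
T  | T  | T  | F  | T | T
T  | T  | F  | T  | T | T
T  | T  | F  | F  | T | F
T  | F  | T  | T  | T | T
T  | F  | T  | F  | F | F
T  | F  | F  | T  | T | F
T  | F  | F  | F  | F | F
F  | T  | T  | T  | T | T
F  | T  | T  | F  | T | T
F  | T  | F  | T  | T | F
F  | T  | F  | F  | T | F
F  | F  | T  | T  | F | F
F  | F  | T  | F  | T | T
F  | F  | F  | T  | F | F
F  | F  | F  | F  | F | F
The columns differ at p1=T, p2=T, p3=F, p4=F (φ=T, ψ=F), so they are not equivalent.

not equivalent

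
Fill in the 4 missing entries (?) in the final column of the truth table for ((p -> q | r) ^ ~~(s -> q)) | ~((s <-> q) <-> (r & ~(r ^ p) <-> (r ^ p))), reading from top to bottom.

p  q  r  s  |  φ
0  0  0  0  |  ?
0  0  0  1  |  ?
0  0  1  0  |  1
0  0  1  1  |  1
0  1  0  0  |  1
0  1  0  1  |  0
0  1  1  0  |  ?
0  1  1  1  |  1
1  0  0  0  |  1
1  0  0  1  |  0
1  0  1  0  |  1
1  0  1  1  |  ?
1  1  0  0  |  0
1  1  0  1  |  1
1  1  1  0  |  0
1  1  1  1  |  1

0, 1, 0, 1

Row p=0, q=0, r=0, s=0: ((p -> q | r) ^ ~~(s -> q)) = 0, ~((s <-> q) <-> (r & ~(r ^ p) <-> (r ^ p))) = 0, so the formula = 0.
Row p=0, q=0, r=0, s=1: ((p -> q | r) ^ ~~(s -> q)) = 1, ~((s <-> q) <-> (r & ~(r ^ p) <-> (r ^ p))) = 1, so the formula = 1.
Row p=0, q=1, r=1, s=0: ((p -> q | r) ^ ~~(s -> q)) = 0, ~((s <-> q) <-> (r & ~(r ^ p) <-> (r ^ p))) = 0, so the formula = 0.
Row p=1, q=0, r=1, s=1: ((p -> q | r) ^ ~~(s -> q)) = 1, ~((s <-> q) <-> (r & ~(r ^ p) <-> (r ^ p))) = 0, so the formula = 1.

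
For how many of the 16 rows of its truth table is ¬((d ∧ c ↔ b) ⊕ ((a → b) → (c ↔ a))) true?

a | b | c | d | φ
- | - | - | - | -
F | F | F | F | T
F | F | F | T | T
F | F | T | F | F
F | F | T | T | T
F | T | F | F | F
F | T | F | T | F
F | T | T | F | T
F | T | T | T | F
T | F | F | F | T
T | F | F | T | T
T | F | T | F | T
T | F | T | T | F
T | T | F | F | T
T | T | F | T | T
T | T | T | F | F
T | T | T | T | T
The formula is true on 10 of the 16 rows.

10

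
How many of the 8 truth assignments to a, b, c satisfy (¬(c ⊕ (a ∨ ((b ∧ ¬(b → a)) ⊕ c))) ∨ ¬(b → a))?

6

  a      b      c    |    φ  
 True   True   True  |   True
 True   True  False  |  False
 True  False   True  |   True
 True  False  False  |  False
False   True   True  |   True
False   True  False  |   True
False  False   True  |   True
False  False  False  |   True
The formula is true on 6 of the 8 rows.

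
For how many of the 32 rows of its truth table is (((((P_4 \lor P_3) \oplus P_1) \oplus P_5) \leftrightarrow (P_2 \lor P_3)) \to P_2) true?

P_1 | P_2 | P_3 | P_4 | P_5 | φ
--- | --- | --- | --- | --- | -
 T  |  T  |  T  |  T  |  T  | T
 T  |  T  |  T  |  T  |  F  | T
 T  |  T  |  T  |  F  |  T  | T
 T  |  T  |  T  |  F  |  F  | T
 T  |  T  |  F  |  T  |  T  | T
 T  |  T  |  F  |  T  |  F  | T
 T  |  T  |  F  |  F  |  T  | T
 T  |  T  |  F  |  F  |  F  | T
 T  |  F  |  T  |  T  |  T  | F
 T  |  F  |  T  |  T  |  F  | T
 T  |  F  |  T  |  F  |  T  | F
 T  |  F  |  T  |  F  |  F  | T
 T  |  F  |  F  |  T  |  T  | T
 T  |  F  |  F  |  T  |  F  | F
 T  |  F  |  F  |  F  |  T  | F
 T  |  F  |  F  |  F  |  F  | T
 F  |  T  |  T  |  T  |  T  | T
 F  |  T  |  T  |  T  |  F  | T
 F  |  T  |  T  |  F  |  T  | T
 F  |  T  |  T  |  F  |  F  | T
 F  |  T  |  F  |  T  |  T  | T
 F  |  T  |  F  |  T  |  F  | T
 F  |  T  |  F  |  F  |  T  | T
 F  |  T  |  F  |  F  |  F  | T
 F  |  F  |  T  |  T  |  T  | T
 F  |  F  |  T  |  T  |  F  | F
 F  |  F  |  T  |  F  |  T  | T
 F  |  F  |  T  |  F  |  F  | F
 F  |  F  |  F  |  T  |  T  | F
 F  |  F  |  F  |  T  |  F  | T
 F  |  F  |  F  |  F  |  T  | T
 F  |  F  |  F  |  F  |  F  | F
The formula is true on 24 of the 32 rows.

24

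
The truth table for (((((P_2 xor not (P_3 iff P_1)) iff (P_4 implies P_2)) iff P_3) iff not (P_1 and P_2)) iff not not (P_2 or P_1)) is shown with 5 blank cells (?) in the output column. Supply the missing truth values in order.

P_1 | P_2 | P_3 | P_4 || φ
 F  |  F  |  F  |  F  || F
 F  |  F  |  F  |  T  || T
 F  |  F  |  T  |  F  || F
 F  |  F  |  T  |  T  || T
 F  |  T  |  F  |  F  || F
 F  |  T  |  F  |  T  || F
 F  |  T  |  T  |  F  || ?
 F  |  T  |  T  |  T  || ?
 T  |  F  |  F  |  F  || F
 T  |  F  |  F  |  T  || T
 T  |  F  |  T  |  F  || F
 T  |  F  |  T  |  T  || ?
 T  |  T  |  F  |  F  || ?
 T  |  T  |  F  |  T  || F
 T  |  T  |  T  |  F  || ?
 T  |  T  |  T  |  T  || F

Row P_1=F, P_2=T, P_3=T, P_4=F: ((((P_2 xor not (P_3 iff P_1)) iff (P_4 implies P_2)) iff P_3) iff not (P_1 and P_2)) = F, not not (P_2 or P_1) = T, so the formula = F.
Row P_1=F, P_2=T, P_3=T, P_4=T: ((((P_2 xor not (P_3 iff P_1)) iff (P_4 implies P_2)) iff P_3) iff not (P_1 and P_2)) = F, not not (P_2 or P_1) = T, so the formula = F.
Row P_1=T, P_2=F, P_3=T, P_4=T: ((((P_2 xor not (P_3 iff P_1)) iff (P_4 implies P_2)) iff P_3) iff not (P_1 and P_2)) = T, not not (P_2 or P_1) = T, so the formula = T.
Row P_1=T, P_2=T, P_3=F, P_4=F: ((((P_2 xor not (P_3 iff P_1)) iff (P_4 implies P_2)) iff P_3) iff not (P_1 and P_2)) = F, not not (P_2 or P_1) = T, so the formula = F.
Row P_1=T, P_2=T, P_3=T, P_4=F: ((((P_2 xor not (P_3 iff P_1)) iff (P_4 implies P_2)) iff P_3) iff not (P_1 and P_2)) = F, not not (P_2 or P_1) = T, so the formula = F.

F, F, T, F, F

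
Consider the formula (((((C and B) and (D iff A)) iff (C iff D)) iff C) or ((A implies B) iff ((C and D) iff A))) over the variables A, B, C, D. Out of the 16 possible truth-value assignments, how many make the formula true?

12

A | B | C | D || φ
T | T | T | T || T
T | T | T | F || T
T | T | F | T || F
T | T | F | F || T
T | F | T | T || F
T | F | T | F || T
T | F | F | T || T
T | F | F | F || T
F | T | T | T || F
F | T | T | F || T
F | T | F | T || T
F | T | F | F || T
F | F | T | T || F
F | F | T | F || T
F | F | F | T || T
F | F | F | F || T
The formula is true on 12 of the 16 rows.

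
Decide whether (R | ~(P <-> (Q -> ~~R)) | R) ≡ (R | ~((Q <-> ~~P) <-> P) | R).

  P      Q      R    |    φ      ψ  
False  False  False  |   True   True
False  False   True  |   True   True
False   True  False  |  False  False
False   True   True  |   True   True
 True  False  False  |  False   True
 True  False   True  |   True   True
 True   True  False  |   True  False
 True   True   True  |   True   True
The columns differ at P=True, Q=False, R=False (φ=False, ψ=True), so they are not equivalent.

not equivalent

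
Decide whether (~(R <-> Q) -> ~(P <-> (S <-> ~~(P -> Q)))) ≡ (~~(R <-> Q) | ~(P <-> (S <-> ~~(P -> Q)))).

equivalent

P | Q | R | S | φ | ψ
- | - | - | - | - | -
1 | 1 | 1 | 1 | 1 | 1
1 | 1 | 1 | 0 | 1 | 1
1 | 1 | 0 | 1 | 0 | 0
1 | 1 | 0 | 0 | 1 | 1
1 | 0 | 1 | 1 | 1 | 1
1 | 0 | 1 | 0 | 0 | 0
1 | 0 | 0 | 1 | 1 | 1
1 | 0 | 0 | 0 | 1 | 1
0 | 1 | 1 | 1 | 1 | 1
0 | 1 | 1 | 0 | 1 | 1
0 | 1 | 0 | 1 | 1 | 1
0 | 1 | 0 | 0 | 0 | 0
0 | 0 | 1 | 1 | 1 | 1
0 | 0 | 1 | 0 | 0 | 0
0 | 0 | 0 | 1 | 1 | 1
0 | 0 | 0 | 0 | 1 | 1
The columns for φ and ψ agree on every row, so they are logically equivalent.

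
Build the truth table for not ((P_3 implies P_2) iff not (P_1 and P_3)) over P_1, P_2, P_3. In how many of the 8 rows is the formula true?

P_1 | P_2 | P_3 | φ
--- | --- | --- | -
 T  |  T  |  T  | T
 T  |  T  |  F  | F
 T  |  F  |  T  | F
 T  |  F  |  F  | F
 F  |  T  |  T  | F
 F  |  T  |  F  | F
 F  |  F  |  T  | T
 F  |  F  |  F  | F
The formula is true on 2 of the 8 rows.

2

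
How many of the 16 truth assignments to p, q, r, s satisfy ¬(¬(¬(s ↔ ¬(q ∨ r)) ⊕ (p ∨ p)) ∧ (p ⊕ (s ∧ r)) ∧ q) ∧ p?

7

p  q  r  s  |  (q ∨ r)  ¬(q ∨ r)  (s ↔ ¬(q ∨ r))  ¬(s ↔ ¬(q ∨ r))  (p ∨ p)  (¬(s ↔ ¬(q ∨ r)) ⊕ (p ∨ p))  ¬(¬(s ↔ ¬(q ∨ r)) ⊕ (p ∨ p))  (s ∧ r)  (p ⊕ (s ∧ r))  φ
T  T  T  T  |     T        F            F                T            T                  F                            T                   T           F        T
T  T  T  F  |     T        F            T                F            T                  T                            F                   F           T        T
T  T  F  T  |     T        F            F                T            T                  F                            T                   F           T        F
T  T  F  F  |     T        F            T                F            T                  T                            F                   F           T        T
T  F  T  T  |     T        F            F                T            T                  F                            T                   T           F        T
T  F  T  F  |     T        F            T                F            T                  T                            F                   F           T        T
T  F  F  T  |     F        T            T                F            T                  T                            F                   F           T        T
T  F  F  F  |     F        T            F                T            T                  F                            T                   F           T        T
F  T  T  T  |     T        F            F                T            F                  T                            F                   T           T        F
F  T  T  F  |     T        F            T                F            F                  F                            T                   F           F        F
F  T  F  T  |     T        F            F                T            F                  T                            F                   F           F        F
F  T  F  F  |     T        F            T                F            F                  F                            T                   F           F        F
F  F  T  T  |     T        F            F                T            F                  T                            F                   T           T        F
F  F  T  F  |     T        F            T                F            F                  F                            T                   F           F        F
F  F  F  T  |     F        T            T                F            F                  F                            T                   F           F        F
F  F  F  F  |     F        T            F                T            F                  T                            F                   F           F        F
The formula is true on 7 of the 16 rows.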